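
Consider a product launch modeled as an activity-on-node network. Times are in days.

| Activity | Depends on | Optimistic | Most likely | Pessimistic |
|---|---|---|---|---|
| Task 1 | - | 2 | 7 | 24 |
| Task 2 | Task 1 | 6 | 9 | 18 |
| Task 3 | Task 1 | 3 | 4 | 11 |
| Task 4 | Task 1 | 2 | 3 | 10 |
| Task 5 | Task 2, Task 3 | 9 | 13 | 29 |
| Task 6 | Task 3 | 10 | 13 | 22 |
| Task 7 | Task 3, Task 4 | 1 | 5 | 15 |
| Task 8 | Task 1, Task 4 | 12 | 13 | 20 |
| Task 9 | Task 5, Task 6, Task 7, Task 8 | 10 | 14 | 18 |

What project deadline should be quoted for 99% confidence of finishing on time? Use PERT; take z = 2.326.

te_Task 1 = (2 + 4·7 + 24)/6 = 54/6 = 9; σ²_Task 1 = ((24−2)/6)² = 13.444
te_Task 2 = (6 + 4·9 + 18)/6 = 60/6 = 10; σ²_Task 2 = ((18−6)/6)² = 4.000
te_Task 3 = (3 + 4·4 + 11)/6 = 30/6 = 5; σ²_Task 3 = ((11−3)/6)² = 1.778
te_Task 4 = (2 + 4·3 + 10)/6 = 24/6 = 4; σ²_Task 4 = ((10−2)/6)² = 1.778
te_Task 5 = (9 + 4·13 + 29)/6 = 90/6 = 15; σ²_Task 5 = ((29−9)/6)² = 11.111
te_Task 6 = (10 + 4·13 + 22)/6 = 84/6 = 14; σ²_Task 6 = ((22−10)/6)² = 4.000
te_Task 7 = (1 + 4·5 + 15)/6 = 36/6 = 6; σ²_Task 7 = ((15−1)/6)² = 5.444
te_Task 8 = (12 + 4·13 + 20)/6 = 84/6 = 14; σ²_Task 8 = ((20−12)/6)² = 1.778
te_Task 9 = (10 + 4·14 + 18)/6 = 84/6 = 14; σ²_Task 9 = ((18−10)/6)² = 1.778

Forward pass:
ES_Task 1 = 0; EF_Task 1 = 9
ES_Task 2 = 9; EF_Task 2 = 9+10 = 19
ES_Task 3 = 9; EF_Task 3 = 9+5 = 14
ES_Task 4 = 9; EF_Task 4 = 9+4 = 13
ES_Task 5 = max(EF_Task 2=19, EF_Task 3=14) = 19; EF_Task 5 = 19+15 = 34
ES_Task 6 = 14; EF_Task 6 = 14+14 = 28
ES_Task 7 = max(EF_Task 3=14, EF_Task 4=13) = 14; EF_Task 7 = 14+6 = 20
ES_Task 8 = max(EF_Task 1=9, EF_Task 4=13) = 13; EF_Task 8 = 13+14 = 27
ES_Task 9 = max(EF_Task 5=34, EF_Task 6=28, EF_Task 7=20, EF_Task 8=27) = 34; EF_Task 9 = 34+14 = 48
Expected project duration μ = 48 days. Critical path: Task 1 → Task 2 → Task 5 → Task 9.

Variance along critical path = 13.444 + 4.000 + 11.111 + 1.778 = 30.333; σ = 5.508 days.
D = μ + z·σ = 48 + 2.326·5.508 = 60.8 days

60.8 days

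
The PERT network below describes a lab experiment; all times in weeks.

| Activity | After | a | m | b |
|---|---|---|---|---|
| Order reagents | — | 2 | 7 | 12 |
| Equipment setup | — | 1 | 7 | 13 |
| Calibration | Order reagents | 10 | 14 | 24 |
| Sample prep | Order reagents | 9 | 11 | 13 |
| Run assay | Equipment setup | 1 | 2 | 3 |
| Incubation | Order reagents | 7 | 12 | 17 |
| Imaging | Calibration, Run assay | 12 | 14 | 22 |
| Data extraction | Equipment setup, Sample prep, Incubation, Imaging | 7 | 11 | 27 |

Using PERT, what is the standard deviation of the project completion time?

te_Order reagents = (2 + 4·7 + 12)/6 = 42/6 = 7; σ²_Order reagents = ((12−2)/6)² = 2.778
te_Equipment setup = (1 + 4·7 + 13)/6 = 42/6 = 7; σ²_Equipment setup = ((13−1)/6)² = 4.000
te_Calibration = (10 + 4·14 + 24)/6 = 90/6 = 15; σ²_Calibration = ((24−10)/6)² = 5.444
te_Sample prep = (9 + 4·11 + 13)/6 = 66/6 = 11; σ²_Sample prep = ((13−9)/6)² = 0.444
te_Run assay = (1 + 4·2 + 3)/6 = 12/6 = 2; σ²_Run assay = ((3−1)/6)² = 0.111
te_Incubation = (7 + 4·12 + 17)/6 = 72/6 = 12; σ²_Incubation = ((17−7)/6)² = 2.778
te_Imaging = (12 + 4·14 + 22)/6 = 90/6 = 15; σ²_Imaging = ((22−12)/6)² = 2.778
te_Data extraction = (7 + 4·11 + 27)/6 = 78/6 = 13; σ²_Data extraction = ((27−7)/6)² = 11.111

Forward pass:
ES_Order reagents = 0; EF_Order reagents = 7
ES_Equipment setup = 0; EF_Equipment setup = 7
ES_Calibration = 7; EF_Calibration = 7+15 = 22
ES_Sample prep = 7; EF_Sample prep = 7+11 = 18
ES_Run assay = 7; EF_Run assay = 7+2 = 9
ES_Incubation = 7; EF_Incubation = 7+12 = 19
ES_Imaging = max(EF_Calibration=22, EF_Run assay=9) = 22; EF_Imaging = 22+15 = 37
ES_Data extraction = max(EF_Equipment setup=7, EF_Sample prep=18, EF_Incubation=19, EF_Imaging=37) = 37; EF_Data extraction = 37+13 = 50
Expected project duration μ = 50 weeks. Critical path: Order reagents → Calibration → Imaging → Data extraction.

Variance along critical path = 2.778 + 5.444 + 2.778 + 11.111 = 22.111
σ = √22.111 = 4.702 weeks

4.70 weeks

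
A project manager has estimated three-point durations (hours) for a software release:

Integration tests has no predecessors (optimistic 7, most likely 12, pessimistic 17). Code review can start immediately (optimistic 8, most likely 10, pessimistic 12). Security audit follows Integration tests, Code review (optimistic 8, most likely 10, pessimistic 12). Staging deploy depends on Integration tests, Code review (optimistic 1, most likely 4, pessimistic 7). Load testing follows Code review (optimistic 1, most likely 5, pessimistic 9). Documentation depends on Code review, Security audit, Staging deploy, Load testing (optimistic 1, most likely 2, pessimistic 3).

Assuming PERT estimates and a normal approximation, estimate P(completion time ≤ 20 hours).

te_Integration tests = (7 + 4·12 + 17)/6 = 72/6 = 12; σ²_Integration tests = ((17−7)/6)² = 2.778
te_Code review = (8 + 4·10 + 12)/6 = 60/6 = 10; σ²_Code review = ((12−8)/6)² = 0.444
te_Security audit = (8 + 4·10 + 12)/6 = 60/6 = 10; σ²_Security audit = ((12−8)/6)² = 0.444
te_Staging deploy = (1 + 4·4 + 7)/6 = 24/6 = 4; σ²_Staging deploy = ((7−1)/6)² = 1.000
te_Load testing = (1 + 4·5 + 9)/6 = 30/6 = 5; σ²_Load testing = ((9−1)/6)² = 1.778
te_Documentation = (1 + 4·2 + 3)/6 = 12/6 = 2; σ²_Documentation = ((3−1)/6)² = 0.111

Forward pass:
ES_Integration tests = 0; EF_Integration tests = 12
ES_Code review = 0; EF_Code review = 10
ES_Security audit = max(EF_Integration tests=12, EF_Code review=10) = 12; EF_Security audit = 12+10 = 22
ES_Staging deploy = max(EF_Integration tests=12, EF_Code review=10) = 12; EF_Staging deploy = 12+4 = 16
ES_Load testing = 10; EF_Load testing = 10+5 = 15
ES_Documentation = max(EF_Code review=10, EF_Security audit=22, EF_Staging deploy=16, EF_Load testing=15) = 22; EF_Documentation = 22+2 = 24
Expected project duration μ = 24 hours. Critical path: Integration tests → Security audit → Documentation.

Variance along critical path = 2.778 + 0.444 + 0.111 = 3.333; σ = √3.333 = 1.826 hours.
Z = (20 − 24) / 1.826 = -2.191
P(T ≤ 20) = Φ(-2.191) ≈ 0.014

0.014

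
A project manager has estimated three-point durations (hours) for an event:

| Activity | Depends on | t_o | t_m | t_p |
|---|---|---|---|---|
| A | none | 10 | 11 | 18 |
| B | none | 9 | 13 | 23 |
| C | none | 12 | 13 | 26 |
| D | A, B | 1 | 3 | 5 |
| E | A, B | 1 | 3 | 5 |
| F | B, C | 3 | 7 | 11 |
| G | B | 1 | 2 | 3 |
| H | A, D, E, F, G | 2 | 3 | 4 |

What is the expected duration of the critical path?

te_A = (10 + 4·11 + 18)/6 = 72/6 = 12
te_B = (9 + 4·13 + 23)/6 = 84/6 = 14
te_C = (12 + 4·13 + 26)/6 = 90/6 = 15
te_D = (1 + 4·3 + 5)/6 = 18/6 = 3
te_E = (1 + 4·3 + 5)/6 = 18/6 = 3
te_F = (3 + 4·7 + 11)/6 = 42/6 = 7
te_G = (1 + 4·2 + 3)/6 = 12/6 = 2
te_H = (2 + 4·3 + 4)/6 = 18/6 = 3

Forward pass:
ES_A = 0; EF_A = 12
ES_B = 0; EF_B = 14
ES_C = 0; EF_C = 15
ES_D = max(EF_A=12, EF_B=14) = 14; EF_D = 14+3 = 17
ES_E = max(EF_A=12, EF_B=14) = 14; EF_E = 14+3 = 17
ES_F = max(EF_B=14, EF_C=15) = 15; EF_F = 15+7 = 22
ES_G = 14; EF_G = 14+2 = 16
ES_H = max(EF_A=12, EF_D=17, EF_E=17, EF_F=22, EF_G=16) = 22; EF_H = 22+3 = 25
Expected project duration μ = 25 hours. Critical path: C → F → H.

25 hours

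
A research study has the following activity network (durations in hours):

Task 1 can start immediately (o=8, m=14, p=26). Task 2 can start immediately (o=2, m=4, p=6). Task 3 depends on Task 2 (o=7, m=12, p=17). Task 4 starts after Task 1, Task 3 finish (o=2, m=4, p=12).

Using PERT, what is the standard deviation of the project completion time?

2.45 hours

te_Task 1 = (8 + 4·14 + 26)/6 = 90/6 = 15; σ²_Task 1 = ((26−8)/6)² = 9.000
te_Task 2 = (2 + 4·4 + 6)/6 = 24/6 = 4; σ²_Task 2 = ((6−2)/6)² = 0.444
te_Task 3 = (7 + 4·12 + 17)/6 = 72/6 = 12; σ²_Task 3 = ((17−7)/6)² = 2.778
te_Task 4 = (2 + 4·4 + 12)/6 = 30/6 = 5; σ²_Task 4 = ((12−2)/6)² = 2.778

Forward pass:
ES_Task 1 = 0; EF_Task 1 = 15
ES_Task 2 = 0; EF_Task 2 = 4
ES_Task 3 = 4; EF_Task 3 = 4+12 = 16
ES_Task 4 = max(EF_Task 1=15, EF_Task 3=16) = 16; EF_Task 4 = 16+5 = 21
Expected project duration μ = 21 hours. Critical path: Task 2 → Task 3 → Task 4.

Variance along critical path = 0.444 + 2.778 + 2.778 = 6.000
σ = √6.000 = 2.449 hours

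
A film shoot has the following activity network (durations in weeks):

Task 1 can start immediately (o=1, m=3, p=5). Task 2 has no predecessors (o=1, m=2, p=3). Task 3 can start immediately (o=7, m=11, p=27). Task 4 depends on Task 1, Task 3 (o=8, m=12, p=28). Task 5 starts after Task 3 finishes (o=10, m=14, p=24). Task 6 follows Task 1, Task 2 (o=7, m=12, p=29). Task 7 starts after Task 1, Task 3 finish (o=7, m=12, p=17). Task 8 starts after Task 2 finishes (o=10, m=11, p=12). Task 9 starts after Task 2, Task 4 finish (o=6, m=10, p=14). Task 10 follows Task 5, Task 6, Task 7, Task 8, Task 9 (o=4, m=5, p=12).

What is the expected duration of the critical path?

43 weeks

te_Task 1 = (1 + 4·3 + 5)/6 = 18/6 = 3
te_Task 2 = (1 + 4·2 + 3)/6 = 12/6 = 2
te_Task 3 = (7 + 4·11 + 27)/6 = 78/6 = 13
te_Task 4 = (8 + 4·12 + 28)/6 = 84/6 = 14
te_Task 5 = (10 + 4·14 + 24)/6 = 90/6 = 15
te_Task 6 = (7 + 4·12 + 29)/6 = 84/6 = 14
te_Task 7 = (7 + 4·12 + 17)/6 = 72/6 = 12
te_Task 8 = (10 + 4·11 + 12)/6 = 66/6 = 11
te_Task 9 = (6 + 4·10 + 14)/6 = 60/6 = 10
te_Task 10 = (4 + 4·5 + 12)/6 = 36/6 = 6

Forward pass:
ES_Task 1 = 0; EF_Task 1 = 3
ES_Task 2 = 0; EF_Task 2 = 2
ES_Task 3 = 0; EF_Task 3 = 13
ES_Task 4 = max(EF_Task 1=3, EF_Task 3=13) = 13; EF_Task 4 = 13+14 = 27
ES_Task 5 = 13; EF_Task 5 = 13+15 = 28
ES_Task 6 = max(EF_Task 1=3, EF_Task 2=2) = 3; EF_Task 6 = 3+14 = 17
ES_Task 7 = max(EF_Task 1=3, EF_Task 3=13) = 13; EF_Task 7 = 13+12 = 25
ES_Task 8 = 2; EF_Task 8 = 2+11 = 13
ES_Task 9 = max(EF_Task 2=2, EF_Task 4=27) = 27; EF_Task 9 = 27+10 = 37
ES_Task 10 = max(EF_Task 5=28, EF_Task 6=17, EF_Task 7=25, EF_Task 8=13, EF_Task 9=37) = 37; EF_Task 10 = 37+6 = 43
Expected project duration μ = 43 weeks. Critical path: Task 3 → Task 4 → Task 9 → Task 10.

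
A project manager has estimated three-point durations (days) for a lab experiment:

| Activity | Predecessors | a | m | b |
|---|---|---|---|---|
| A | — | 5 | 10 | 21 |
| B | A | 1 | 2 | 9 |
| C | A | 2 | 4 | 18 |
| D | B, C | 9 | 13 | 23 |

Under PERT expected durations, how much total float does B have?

3 days

te_A = (5 + 4·10 + 21)/6 = 66/6 = 11
te_B = (1 + 4·2 + 9)/6 = 18/6 = 3
te_C = (2 + 4·4 + 18)/6 = 36/6 = 6
te_D = (9 + 4·13 + 23)/6 = 84/6 = 14

Forward pass:
ES_A = 0; EF_A = 11
ES_B = 11; EF_B = 11+3 = 14
ES_C = 11; EF_C = 11+6 = 17
ES_D = max(EF_B=14, EF_C=17) = 17; EF_D = 17+14 = 31
Expected project duration μ = 31 days. Critical path: A → C → D.

Backward pass:
LF_D = 31; LS_D = 31−14 = 17
LF_C = LS_D = 17; LS_C = 17−6 = 11
LF_B = LS_D = 17; LS_B = 17−3 = 14
LF_A = min(LS_B=14, LS_C=11) = 11; LS_A = 11−11 = 0
Slack_B = LS_B − ES_B = 14 − 11 = 3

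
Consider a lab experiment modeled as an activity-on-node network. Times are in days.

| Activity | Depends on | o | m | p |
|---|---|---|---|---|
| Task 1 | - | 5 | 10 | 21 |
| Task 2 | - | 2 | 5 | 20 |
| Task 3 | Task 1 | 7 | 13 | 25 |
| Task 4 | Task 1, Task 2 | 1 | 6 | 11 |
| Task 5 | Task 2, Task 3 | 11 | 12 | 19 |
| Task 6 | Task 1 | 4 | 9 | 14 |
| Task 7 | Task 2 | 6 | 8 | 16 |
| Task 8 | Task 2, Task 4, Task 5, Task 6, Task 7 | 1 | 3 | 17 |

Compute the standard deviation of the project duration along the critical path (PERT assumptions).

te_Task 1 = (5 + 4·10 + 21)/6 = 66/6 = 11; σ²_Task 1 = ((21−5)/6)² = 7.111
te_Task 2 = (2 + 4·5 + 20)/6 = 42/6 = 7; σ²_Task 2 = ((20−2)/6)² = 9.000
te_Task 3 = (7 + 4·13 + 25)/6 = 84/6 = 14; σ²_Task 3 = ((25−7)/6)² = 9.000
te_Task 4 = (1 + 4·6 + 11)/6 = 36/6 = 6; σ²_Task 4 = ((11−1)/6)² = 2.778
te_Task 5 = (11 + 4·12 + 19)/6 = 78/6 = 13; σ²_Task 5 = ((19−11)/6)² = 1.778
te_Task 6 = (4 + 4·9 + 14)/6 = 54/6 = 9; σ²_Task 6 = ((14−4)/6)² = 2.778
te_Task 7 = (6 + 4·8 + 16)/6 = 54/6 = 9; σ²_Task 7 = ((16−6)/6)² = 2.778
te_Task 8 = (1 + 4·3 + 17)/6 = 30/6 = 5; σ²_Task 8 = ((17−1)/6)² = 7.111

Forward pass:
ES_Task 1 = 0; EF_Task 1 = 11
ES_Task 2 = 0; EF_Task 2 = 7
ES_Task 3 = 11; EF_Task 3 = 11+14 = 25
ES_Task 4 = max(EF_Task 1=11, EF_Task 2=7) = 11; EF_Task 4 = 11+6 = 17
ES_Task 5 = max(EF_Task 2=7, EF_Task 3=25) = 25; EF_Task 5 = 25+13 = 38
ES_Task 6 = 11; EF_Task 6 = 11+9 = 20
ES_Task 7 = 7; EF_Task 7 = 7+9 = 16
ES_Task 8 = max(EF_Task 2=7, EF_Task 4=17, EF_Task 5=38, EF_Task 6=20, EF_Task 7=16) = 38; EF_Task 8 = 38+5 = 43
Expected project duration μ = 43 days. Critical path: Task 1 → Task 3 → Task 5 → Task 8.

Variance along critical path = 7.111 + 9.000 + 1.778 + 7.111 = 25.000
σ = √25.000 = 5.000 days

5.00 days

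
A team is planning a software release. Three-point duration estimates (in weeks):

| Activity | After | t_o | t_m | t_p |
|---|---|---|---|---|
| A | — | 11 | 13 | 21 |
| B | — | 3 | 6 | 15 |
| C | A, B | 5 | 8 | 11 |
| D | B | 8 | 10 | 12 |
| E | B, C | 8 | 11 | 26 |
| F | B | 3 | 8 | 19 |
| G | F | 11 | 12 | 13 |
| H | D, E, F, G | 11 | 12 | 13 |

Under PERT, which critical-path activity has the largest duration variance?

te_A = (11 + 4·13 + 21)/6 = 84/6 = 14; σ²_A = ((21−11)/6)² = 2.778
te_B = (3 + 4·6 + 15)/6 = 42/6 = 7; σ²_B = ((15−3)/6)² = 4.000
te_C = (5 + 4·8 + 11)/6 = 48/6 = 8; σ²_C = ((11−5)/6)² = 1.000
te_D = (8 + 4·10 + 12)/6 = 60/6 = 10; σ²_D = ((12−8)/6)² = 0.444
te_E = (8 + 4·11 + 26)/6 = 78/6 = 13; σ²_E = ((26−8)/6)² = 9.000
te_F = (3 + 4·8 + 19)/6 = 54/6 = 9; σ²_F = ((19−3)/6)² = 7.111
te_G = (11 + 4·12 + 13)/6 = 72/6 = 12; σ²_G = ((13−11)/6)² = 0.111
te_H = (11 + 4·12 + 13)/6 = 72/6 = 12; σ²_H = ((13−11)/6)² = 0.111

Forward pass:
ES_A = 0; EF_A = 14
ES_B = 0; EF_B = 7
ES_C = max(EF_A=14, EF_B=7) = 14; EF_C = 14+8 = 22
ES_D = 7; EF_D = 7+10 = 17
ES_E = max(EF_B=7, EF_C=22) = 22; EF_E = 22+13 = 35
ES_F = 7; EF_F = 7+9 = 16
ES_G = 16; EF_G = 16+12 = 28
ES_H = max(EF_D=17, EF_E=35, EF_F=16, EF_G=28) = 35; EF_H = 35+12 = 47
Expected project duration μ = 47 weeks. Critical path: A → C → E → H.

Variances on critical path: σ²_A=2.778, σ²_C=1.000, σ²_E=9.000, σ²_H=0.111.
Largest is σ²_E = 9.000.

E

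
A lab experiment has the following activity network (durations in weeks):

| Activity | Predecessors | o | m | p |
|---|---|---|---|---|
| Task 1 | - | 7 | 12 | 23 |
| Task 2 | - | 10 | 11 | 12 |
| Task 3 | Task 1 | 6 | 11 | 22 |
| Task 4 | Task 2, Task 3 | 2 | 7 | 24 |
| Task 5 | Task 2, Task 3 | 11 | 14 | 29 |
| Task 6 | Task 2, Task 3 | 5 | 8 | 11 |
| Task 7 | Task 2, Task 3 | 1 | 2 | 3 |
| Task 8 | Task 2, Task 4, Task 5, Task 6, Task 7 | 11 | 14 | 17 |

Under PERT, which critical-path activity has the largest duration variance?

Task 5

te_Task 1 = (7 + 4·12 + 23)/6 = 78/6 = 13; σ²_Task 1 = ((23−7)/6)² = 7.111
te_Task 2 = (10 + 4·11 + 12)/6 = 66/6 = 11; σ²_Task 2 = ((12−10)/6)² = 0.111
te_Task 3 = (6 + 4·11 + 22)/6 = 72/6 = 12; σ²_Task 3 = ((22−6)/6)² = 7.111
te_Task 4 = (2 + 4·7 + 24)/6 = 54/6 = 9; σ²_Task 4 = ((24−2)/6)² = 13.444
te_Task 5 = (11 + 4·14 + 29)/6 = 96/6 = 16; σ²_Task 5 = ((29−11)/6)² = 9.000
te_Task 6 = (5 + 4·8 + 11)/6 = 48/6 = 8; σ²_Task 6 = ((11−5)/6)² = 1.000
te_Task 7 = (1 + 4·2 + 3)/6 = 12/6 = 2; σ²_Task 7 = ((3−1)/6)² = 0.111
te_Task 8 = (11 + 4·14 + 17)/6 = 84/6 = 14; σ²_Task 8 = ((17−11)/6)² = 1.000

Forward pass:
ES_Task 1 = 0; EF_Task 1 = 13
ES_Task 2 = 0; EF_Task 2 = 11
ES_Task 3 = 13; EF_Task 3 = 13+12 = 25
ES_Task 4 = max(EF_Task 2=11, EF_Task 3=25) = 25; EF_Task 4 = 25+9 = 34
ES_Task 5 = max(EF_Task 2=11, EF_Task 3=25) = 25; EF_Task 5 = 25+16 = 41
ES_Task 6 = max(EF_Task 2=11, EF_Task 3=25) = 25; EF_Task 6 = 25+8 = 33
ES_Task 7 = max(EF_Task 2=11, EF_Task 3=25) = 25; EF_Task 7 = 25+2 = 27
ES_Task 8 = max(EF_Task 2=11, EF_Task 4=34, EF_Task 5=41, EF_Task 6=33, EF_Task 7=27) = 41; EF_Task 8 = 41+14 = 55
Expected project duration μ = 55 weeks. Critical path: Task 1 → Task 3 → Task 5 → Task 8.

Variances on critical path: σ²_Task 1=7.111, σ²_Task 3=7.111, σ²_Task 5=9.000, σ²_Task 8=1.000.
Largest is σ²_Task 5 = 9.000.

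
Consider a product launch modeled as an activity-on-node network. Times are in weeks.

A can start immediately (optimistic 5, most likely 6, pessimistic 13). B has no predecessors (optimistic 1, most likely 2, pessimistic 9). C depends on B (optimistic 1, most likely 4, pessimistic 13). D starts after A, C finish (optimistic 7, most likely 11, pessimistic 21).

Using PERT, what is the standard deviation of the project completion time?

3.35 weeks

te_A = (5 + 4·6 + 13)/6 = 42/6 = 7; σ²_A = ((13−5)/6)² = 1.778
te_B = (1 + 4·2 + 9)/6 = 18/6 = 3; σ²_B = ((9−1)/6)² = 1.778
te_C = (1 + 4·4 + 13)/6 = 30/6 = 5; σ²_C = ((13−1)/6)² = 4.000
te_D = (7 + 4·11 + 21)/6 = 72/6 = 12; σ²_D = ((21−7)/6)² = 5.444

Forward pass:
ES_A = 0; EF_A = 7
ES_B = 0; EF_B = 3
ES_C = 3; EF_C = 3+5 = 8
ES_D = max(EF_A=7, EF_C=8) = 8; EF_D = 8+12 = 20
Expected project duration μ = 20 weeks. Critical path: B → C → D.

Variance along critical path = 1.778 + 4.000 + 5.444 = 11.222
σ = √11.222 = 3.350 weeks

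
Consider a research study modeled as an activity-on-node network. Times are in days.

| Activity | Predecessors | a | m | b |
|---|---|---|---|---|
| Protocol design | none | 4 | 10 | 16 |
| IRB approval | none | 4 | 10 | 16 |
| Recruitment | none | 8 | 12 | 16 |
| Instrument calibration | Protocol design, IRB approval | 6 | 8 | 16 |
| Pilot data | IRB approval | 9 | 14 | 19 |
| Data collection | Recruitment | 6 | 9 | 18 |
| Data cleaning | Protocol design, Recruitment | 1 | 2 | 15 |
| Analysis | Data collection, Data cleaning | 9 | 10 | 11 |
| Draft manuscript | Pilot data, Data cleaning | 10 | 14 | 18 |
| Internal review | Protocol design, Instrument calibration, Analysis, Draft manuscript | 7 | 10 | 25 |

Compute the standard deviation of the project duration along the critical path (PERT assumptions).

te_Protocol design = (4 + 4·10 + 16)/6 = 60/6 = 10; σ²_Protocol design = ((16−4)/6)² = 4.000
te_IRB approval = (4 + 4·10 + 16)/6 = 60/6 = 10; σ²_IRB approval = ((16−4)/6)² = 4.000
te_Recruitment = (8 + 4·12 + 16)/6 = 72/6 = 12; σ²_Recruitment = ((16−8)/6)² = 1.778
te_Instrument calibration = (6 + 4·8 + 16)/6 = 54/6 = 9; σ²_Instrument calibration = ((16−6)/6)² = 2.778
te_Pilot data = (9 + 4·14 + 19)/6 = 84/6 = 14; σ²_Pilot data = ((19−9)/6)² = 2.778
te_Data collection = (6 + 4·9 + 18)/6 = 60/6 = 10; σ²_Data collection = ((18−6)/6)² = 4.000
te_Data cleaning = (1 + 4·2 + 15)/6 = 24/6 = 4; σ²_Data cleaning = ((15−1)/6)² = 5.444
te_Analysis = (9 + 4·10 + 11)/6 = 60/6 = 10; σ²_Analysis = ((11−9)/6)² = 0.111
te_Draft manuscript = (10 + 4·14 + 18)/6 = 84/6 = 14; σ²_Draft manuscript = ((18−10)/6)² = 1.778
te_Internal review = (7 + 4·10 + 25)/6 = 72/6 = 12; σ²_Internal review = ((25−7)/6)² = 9.000

Forward pass:
ES_Protocol design = 0; EF_Protocol design = 10
ES_IRB approval = 0; EF_IRB approval = 10
ES_Recruitment = 0; EF_Recruitment = 12
ES_Instrument calibration = max(EF_Protocol design=10, EF_IRB approval=10) = 10; EF_Instrument calibration = 10+9 = 19
ES_Pilot data = 10; EF_Pilot data = 10+14 = 24
ES_Data collection = 12; EF_Data collection = 12+10 = 22
ES_Data cleaning = max(EF_Protocol design=10, EF_Recruitment=12) = 12; EF_Data cleaning = 12+4 = 16
ES_Analysis = max(EF_Data collection=22, EF_Data cleaning=16) = 22; EF_Analysis = 22+10 = 32
ES_Draft manuscript = max(EF_Pilot data=24, EF_Data cleaning=16) = 24; EF_Draft manuscript = 24+14 = 38
ES_Internal review = max(EF_Protocol design=10, EF_Instrument calibration=19, EF_Analysis=32, EF_Draft manuscript=38) = 38; EF_Internal review = 38+12 = 50
Expected project duration μ = 50 days. Critical path: IRB approval → Pilot data → Draft manuscript → Internal review.

Variance along critical path = 4.000 + 2.778 + 1.778 + 9.000 = 17.556
σ = √17.556 = 4.190 days

4.19 days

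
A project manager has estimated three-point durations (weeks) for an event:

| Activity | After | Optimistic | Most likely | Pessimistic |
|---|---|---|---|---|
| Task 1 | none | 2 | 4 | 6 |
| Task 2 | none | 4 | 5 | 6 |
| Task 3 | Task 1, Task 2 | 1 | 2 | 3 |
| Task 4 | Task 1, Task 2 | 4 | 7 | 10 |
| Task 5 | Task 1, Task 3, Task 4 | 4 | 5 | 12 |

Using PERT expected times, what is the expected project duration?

18 weeks

te_Task 1 = (2 + 4·4 + 6)/6 = 24/6 = 4
te_Task 2 = (4 + 4·5 + 6)/6 = 30/6 = 5
te_Task 3 = (1 + 4·2 + 3)/6 = 12/6 = 2
te_Task 4 = (4 + 4·7 + 10)/6 = 42/6 = 7
te_Task 5 = (4 + 4·5 + 12)/6 = 36/6 = 6

Forward pass:
ES_Task 1 = 0; EF_Task 1 = 4
ES_Task 2 = 0; EF_Task 2 = 5
ES_Task 3 = max(EF_Task 1=4, EF_Task 2=5) = 5; EF_Task 3 = 5+2 = 7
ES_Task 4 = max(EF_Task 1=4, EF_Task 2=5) = 5; EF_Task 4 = 5+7 = 12
ES_Task 5 = max(EF_Task 1=4, EF_Task 3=7, EF_Task 4=12) = 12; EF_Task 5 = 12+6 = 18
Expected project duration μ = 18 weeks. Critical path: Task 2 → Task 4 → Task 5.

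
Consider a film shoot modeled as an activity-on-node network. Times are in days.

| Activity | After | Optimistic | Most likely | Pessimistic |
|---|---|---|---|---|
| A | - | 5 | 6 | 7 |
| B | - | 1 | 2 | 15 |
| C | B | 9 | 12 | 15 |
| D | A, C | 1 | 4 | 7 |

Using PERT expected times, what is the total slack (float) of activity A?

te_A = (5 + 4·6 + 7)/6 = 36/6 = 6
te_B = (1 + 4·2 + 15)/6 = 24/6 = 4
te_C = (9 + 4·12 + 15)/6 = 72/6 = 12
te_D = (1 + 4·4 + 7)/6 = 24/6 = 4

Forward pass:
ES_A = 0; EF_A = 6
ES_B = 0; EF_B = 4
ES_C = 4; EF_C = 4+12 = 16
ES_D = max(EF_A=6, EF_C=16) = 16; EF_D = 16+4 = 20
Expected project duration μ = 20 days. Critical path: B → C → D.

Backward pass:
LF_D = 20; LS_D = 20−4 = 16
LF_C = LS_D = 16; LS_C = 16−12 = 4
LF_B = LS_C = 4; LS_B = 4−4 = 0
LF_A = LS_D = 16; LS_A = 16−6 = 10
Slack_A = LS_A − ES_A = 10 − 0 = 10

10 days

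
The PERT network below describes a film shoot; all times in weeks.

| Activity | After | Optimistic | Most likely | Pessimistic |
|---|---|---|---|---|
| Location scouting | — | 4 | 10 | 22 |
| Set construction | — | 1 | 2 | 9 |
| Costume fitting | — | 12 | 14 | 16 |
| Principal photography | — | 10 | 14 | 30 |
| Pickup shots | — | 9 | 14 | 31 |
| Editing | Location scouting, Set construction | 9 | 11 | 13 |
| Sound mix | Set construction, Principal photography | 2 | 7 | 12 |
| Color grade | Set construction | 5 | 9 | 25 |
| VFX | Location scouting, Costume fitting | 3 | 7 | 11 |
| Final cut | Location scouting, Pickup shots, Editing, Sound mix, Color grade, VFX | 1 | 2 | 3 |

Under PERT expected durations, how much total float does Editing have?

1 weeks

te_Location scouting = (4 + 4·10 + 22)/6 = 66/6 = 11
te_Set construction = (1 + 4·2 + 9)/6 = 18/6 = 3
te_Costume fitting = (12 + 4·14 + 16)/6 = 84/6 = 14
te_Principal photography = (10 + 4·14 + 30)/6 = 96/6 = 16
te_Pickup shots = (9 + 4·14 + 31)/6 = 96/6 = 16
te_Editing = (9 + 4·11 + 13)/6 = 66/6 = 11
te_Sound mix = (2 + 4·7 + 12)/6 = 42/6 = 7
te_Color grade = (5 + 4·9 + 25)/6 = 66/6 = 11
te_VFX = (3 + 4·7 + 11)/6 = 42/6 = 7
te_Final cut = (1 + 4·2 + 3)/6 = 12/6 = 2

Forward pass:
ES_Location scouting = 0; EF_Location scouting = 11
ES_Set construction = 0; EF_Set construction = 3
ES_Costume fitting = 0; EF_Costume fitting = 14
ES_Principal photography = 0; EF_Principal photography = 16
ES_Pickup shots = 0; EF_Pickup shots = 16
ES_Editing = max(EF_Location scouting=11, EF_Set construction=3) = 11; EF_Editing = 11+11 = 22
ES_Sound mix = max(EF_Set construction=3, EF_Principal photography=16) = 16; EF_Sound mix = 16+7 = 23
ES_Color grade = 3; EF_Color grade = 3+11 = 14
ES_VFX = max(EF_Location scouting=11, EF_Costume fitting=14) = 14; EF_VFX = 14+7 = 21
ES_Final cut = max(EF_Location scouting=11, EF_Pickup shots=16, EF_Editing=22, EF_Sound mix=23, EF_Color grade=14, EF_VFX=21) = 23; EF_Final cut = 23+2 = 25
Expected project duration μ = 25 weeks. Critical path: Principal photography → Sound mix → Final cut.

Backward pass:
LF_Final cut = 25; LS_Final cut = 25−2 = 23
LF_VFX = LS_Final cut = 23; LS_VFX = 23−7 = 16
LF_Color grade = LS_Final cut = 23; LS_Color grade = 23−11 = 12
LF_Sound mix = LS_Final cut = 23; LS_Sound mix = 23−7 = 16
LF_Editing = LS_Final cut = 23; LS_Editing = 23−11 = 12
LF_Pickup shots = LS_Final cut = 23; LS_Pickup shots = 23−16 = 7
LF_Principal photography = LS_Sound mix = 16; LS_Principal photography = 16−16 = 0
LF_Costume fitting = LS_VFX = 16; LS_Costume fitting = 16−14 = 2
LF_Set construction = min(LS_Editing=12, LS_Sound mix=16, LS_Color grade=12) = 12; LS_Set construction = 12−3 = 9
LF_Location scouting = min(LS_Editing=12, LS_VFX=16, LS_Final cut=23) = 12; LS_Location scouting = 12−11 = 1
Slack_Editing = LS_Editing − ES_Editing = 12 − 11 = 1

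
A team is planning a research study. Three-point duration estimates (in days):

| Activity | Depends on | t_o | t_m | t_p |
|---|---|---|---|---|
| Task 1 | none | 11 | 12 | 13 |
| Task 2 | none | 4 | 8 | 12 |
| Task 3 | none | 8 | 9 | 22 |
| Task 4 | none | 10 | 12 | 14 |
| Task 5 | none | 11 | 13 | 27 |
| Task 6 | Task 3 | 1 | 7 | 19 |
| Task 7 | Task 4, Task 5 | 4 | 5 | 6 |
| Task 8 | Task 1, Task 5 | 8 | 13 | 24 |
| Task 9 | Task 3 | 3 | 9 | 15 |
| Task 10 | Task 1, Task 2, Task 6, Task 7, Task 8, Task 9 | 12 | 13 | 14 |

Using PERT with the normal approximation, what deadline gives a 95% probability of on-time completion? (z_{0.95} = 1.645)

48.2 days

te_Task 1 = (11 + 4·12 + 13)/6 = 72/6 = 12; σ²_Task 1 = ((13−11)/6)² = 0.111
te_Task 2 = (4 + 4·8 + 12)/6 = 48/6 = 8; σ²_Task 2 = ((12−4)/6)² = 1.778
te_Task 3 = (8 + 4·9 + 22)/6 = 66/6 = 11; σ²_Task 3 = ((22−8)/6)² = 5.444
te_Task 4 = (10 + 4·12 + 14)/6 = 72/6 = 12; σ²_Task 4 = ((14−10)/6)² = 0.444
te_Task 5 = (11 + 4·13 + 27)/6 = 90/6 = 15; σ²_Task 5 = ((27−11)/6)² = 7.111
te_Task 6 = (1 + 4·7 + 19)/6 = 48/6 = 8; σ²_Task 6 = ((19−1)/6)² = 9.000
te_Task 7 = (4 + 4·5 + 6)/6 = 30/6 = 5; σ²_Task 7 = ((6−4)/6)² = 0.111
te_Task 8 = (8 + 4·13 + 24)/6 = 84/6 = 14; σ²_Task 8 = ((24−8)/6)² = 7.111
te_Task 9 = (3 + 4·9 + 15)/6 = 54/6 = 9; σ²_Task 9 = ((15−3)/6)² = 4.000
te_Task 10 = (12 + 4·13 + 14)/6 = 78/6 = 13; σ²_Task 10 = ((14−12)/6)² = 0.111

Forward pass:
ES_Task 1 = 0; EF_Task 1 = 12
ES_Task 2 = 0; EF_Task 2 = 8
ES_Task 3 = 0; EF_Task 3 = 11
ES_Task 4 = 0; EF_Task 4 = 12
ES_Task 5 = 0; EF_Task 5 = 15
ES_Task 6 = 11; EF_Task 6 = 11+8 = 19
ES_Task 7 = max(EF_Task 4=12, EF_Task 5=15) = 15; EF_Task 7 = 15+5 = 20
ES_Task 8 = max(EF_Task 1=12, EF_Task 5=15) = 15; EF_Task 8 = 15+14 = 29
ES_Task 9 = 11; EF_Task 9 = 11+9 = 20
ES_Task 10 = max(EF_Task 1=12, EF_Task 2=8, EF_Task 6=19, EF_Task 7=20, EF_Task 8=29, EF_Task 9=20) = 29; EF_Task 10 = 29+13 = 42
Expected project duration μ = 42 days. Critical path: Task 5 → Task 8 → Task 10.

Variance along critical path = 7.111 + 7.111 + 0.111 = 14.333; σ = 3.786 days.
D = μ + z·σ = 42 + 1.645·3.786 = 48.2 days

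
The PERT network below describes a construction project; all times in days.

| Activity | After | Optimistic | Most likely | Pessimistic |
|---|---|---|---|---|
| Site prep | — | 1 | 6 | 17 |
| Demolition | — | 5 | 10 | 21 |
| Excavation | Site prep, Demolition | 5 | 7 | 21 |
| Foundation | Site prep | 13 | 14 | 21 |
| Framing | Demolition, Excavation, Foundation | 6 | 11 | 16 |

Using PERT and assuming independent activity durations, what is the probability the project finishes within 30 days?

te_Site prep = (1 + 4·6 + 17)/6 = 42/6 = 7; σ²_Site prep = ((17−1)/6)² = 7.111
te_Demolition = (5 + 4·10 + 21)/6 = 66/6 = 11; σ²_Demolition = ((21−5)/6)² = 7.111
te_Excavation = (5 + 4·7 + 21)/6 = 54/6 = 9; σ²_Excavation = ((21−5)/6)² = 7.111
te_Foundation = (13 + 4·14 + 21)/6 = 90/6 = 15; σ²_Foundation = ((21−13)/6)² = 1.778
te_Framing = (6 + 4·11 + 16)/6 = 66/6 = 11; σ²_Framing = ((16−6)/6)² = 2.778

Forward pass:
ES_Site prep = 0; EF_Site prep = 7
ES_Demolition = 0; EF_Demolition = 11
ES_Excavation = max(EF_Site prep=7, EF_Demolition=11) = 11; EF_Excavation = 11+9 = 20
ES_Foundation = 7; EF_Foundation = 7+15 = 22
ES_Framing = max(EF_Demolition=11, EF_Excavation=20, EF_Foundation=22) = 22; EF_Framing = 22+11 = 33
Expected project duration μ = 33 days. Critical path: Site prep → Foundation → Framing.

Variance along critical path = 7.111 + 1.778 + 2.778 = 11.667; σ = √11.667 = 3.416 days.
Z = (30 − 33) / 3.416 = -0.878
P(T ≤ 30) = Φ(-0.878) ≈ 0.190

0.190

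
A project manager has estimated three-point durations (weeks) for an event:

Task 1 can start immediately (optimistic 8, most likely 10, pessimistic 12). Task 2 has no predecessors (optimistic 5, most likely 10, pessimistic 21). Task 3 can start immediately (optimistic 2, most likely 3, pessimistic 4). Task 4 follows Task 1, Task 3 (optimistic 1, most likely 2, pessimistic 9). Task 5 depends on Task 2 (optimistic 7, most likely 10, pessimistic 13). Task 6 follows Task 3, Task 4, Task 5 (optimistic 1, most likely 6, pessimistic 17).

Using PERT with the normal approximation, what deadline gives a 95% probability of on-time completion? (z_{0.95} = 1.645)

te_Task 1 = (8 + 4·10 + 12)/6 = 60/6 = 10; σ²_Task 1 = ((12−8)/6)² = 0.444
te_Task 2 = (5 + 4·10 + 21)/6 = 66/6 = 11; σ²_Task 2 = ((21−5)/6)² = 7.111
te_Task 3 = (2 + 4·3 + 4)/6 = 18/6 = 3; σ²_Task 3 = ((4−2)/6)² = 0.111
te_Task 4 = (1 + 4·2 + 9)/6 = 18/6 = 3; σ²_Task 4 = ((9−1)/6)² = 1.778
te_Task 5 = (7 + 4·10 + 13)/6 = 60/6 = 10; σ²_Task 5 = ((13−7)/6)² = 1.000
te_Task 6 = (1 + 4·6 + 17)/6 = 42/6 = 7; σ²_Task 6 = ((17−1)/6)² = 7.111

Forward pass:
ES_Task 1 = 0; EF_Task 1 = 10
ES_Task 2 = 0; EF_Task 2 = 11
ES_Task 3 = 0; EF_Task 3 = 3
ES_Task 4 = max(EF_Task 1=10, EF_Task 3=3) = 10; EF_Task 4 = 10+3 = 13
ES_Task 5 = 11; EF_Task 5 = 11+10 = 21
ES_Task 6 = max(EF_Task 3=3, EF_Task 4=13, EF_Task 5=21) = 21; EF_Task 6 = 21+7 = 28
Expected project duration μ = 28 weeks. Critical path: Task 2 → Task 5 → Task 6.

Variance along critical path = 7.111 + 1.000 + 7.111 = 15.222; σ = 3.902 weeks.
D = μ + z·σ = 28 + 1.645·3.902 = 34.4 weeks

34.4 weeks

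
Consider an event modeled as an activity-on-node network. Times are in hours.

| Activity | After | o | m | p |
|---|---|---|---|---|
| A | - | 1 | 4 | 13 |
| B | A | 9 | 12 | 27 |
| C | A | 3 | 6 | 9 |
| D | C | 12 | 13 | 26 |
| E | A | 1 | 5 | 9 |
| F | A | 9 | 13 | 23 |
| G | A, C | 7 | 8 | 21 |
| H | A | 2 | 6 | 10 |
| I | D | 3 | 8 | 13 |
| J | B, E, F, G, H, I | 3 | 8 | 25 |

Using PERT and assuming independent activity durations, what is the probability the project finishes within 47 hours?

0.719

te_A = (1 + 4·4 + 13)/6 = 30/6 = 5; σ²_A = ((13−1)/6)² = 4.000
te_B = (9 + 4·12 + 27)/6 = 84/6 = 14; σ²_B = ((27−9)/6)² = 9.000
te_C = (3 + 4·6 + 9)/6 = 36/6 = 6; σ²_C = ((9−3)/6)² = 1.000
te_D = (12 + 4·13 + 26)/6 = 90/6 = 15; σ²_D = ((26−12)/6)² = 5.444
te_E = (1 + 4·5 + 9)/6 = 30/6 = 5; σ²_E = ((9−1)/6)² = 1.778
te_F = (9 + 4·13 + 23)/6 = 84/6 = 14; σ²_F = ((23−9)/6)² = 5.444
te_G = (7 + 4·8 + 21)/6 = 60/6 = 10; σ²_G = ((21−7)/6)² = 5.444
te_H = (2 + 4·6 + 10)/6 = 36/6 = 6; σ²_H = ((10−2)/6)² = 1.778
te_I = (3 + 4·8 + 13)/6 = 48/6 = 8; σ²_I = ((13−3)/6)² = 2.778
te_J = (3 + 4·8 + 25)/6 = 60/6 = 10; σ²_J = ((25−3)/6)² = 13.444

Forward pass:
ES_A = 0; EF_A = 5
ES_B = 5; EF_B = 5+14 = 19
ES_C = 5; EF_C = 5+6 = 11
ES_D = 11; EF_D = 11+15 = 26
ES_E = 5; EF_E = 5+5 = 10
ES_F = 5; EF_F = 5+14 = 19
ES_G = max(EF_A=5, EF_C=11) = 11; EF_G = 11+10 = 21
ES_H = 5; EF_H = 5+6 = 11
ES_I = 26; EF_I = 26+8 = 34
ES_J = max(EF_B=19, EF_E=10, EF_F=19, EF_G=21, EF_H=11, EF_I=34) = 34; EF_J = 34+10 = 44
Expected project duration μ = 44 hours. Critical path: A → C → D → I → J.

Variance along critical path = 4.000 + 1.000 + 5.444 + 2.778 + 13.444 = 26.667; σ = √26.667 = 5.164 hours.
Z = (47 − 44) / 5.164 = 0.581
P(T ≤ 47) = Φ(0.581) ≈ 0.719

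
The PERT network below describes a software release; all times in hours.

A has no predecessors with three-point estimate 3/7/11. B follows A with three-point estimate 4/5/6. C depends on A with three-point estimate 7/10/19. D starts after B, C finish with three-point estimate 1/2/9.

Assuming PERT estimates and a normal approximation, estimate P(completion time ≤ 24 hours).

0.862

te_A = (3 + 4·7 + 11)/6 = 42/6 = 7; σ²_A = ((11−3)/6)² = 1.778
te_B = (4 + 4·5 + 6)/6 = 30/6 = 5; σ²_B = ((6−4)/6)² = 0.111
te_C = (7 + 4·10 + 19)/6 = 66/6 = 11; σ²_C = ((19−7)/6)² = 4.000
te_D = (1 + 4·2 + 9)/6 = 18/6 = 3; σ²_D = ((9−1)/6)² = 1.778

Forward pass:
ES_A = 0; EF_A = 7
ES_B = 7; EF_B = 7+5 = 12
ES_C = 7; EF_C = 7+11 = 18
ES_D = max(EF_B=12, EF_C=18) = 18; EF_D = 18+3 = 21
Expected project duration μ = 21 hours. Critical path: A → C → D.

Variance along critical path = 1.778 + 4.000 + 1.778 = 7.556; σ = √7.556 = 2.749 hours.
Z = (24 − 21) / 2.749 = 1.091
P(T ≤ 24) = Φ(1.091) ≈ 0.862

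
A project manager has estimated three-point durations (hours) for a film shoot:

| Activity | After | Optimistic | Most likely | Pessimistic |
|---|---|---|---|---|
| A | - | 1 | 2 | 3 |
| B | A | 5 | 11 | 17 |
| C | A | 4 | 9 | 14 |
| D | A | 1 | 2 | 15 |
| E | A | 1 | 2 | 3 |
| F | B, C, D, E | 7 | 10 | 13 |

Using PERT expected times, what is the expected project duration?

te_A = (1 + 4·2 + 3)/6 = 12/6 = 2
te_B = (5 + 4·11 + 17)/6 = 66/6 = 11
te_C = (4 + 4·9 + 14)/6 = 54/6 = 9
te_D = (1 + 4·2 + 15)/6 = 24/6 = 4
te_E = (1 + 4·2 + 3)/6 = 12/6 = 2
te_F = (7 + 4·10 + 13)/6 = 60/6 = 10

Forward pass:
ES_A = 0; EF_A = 2
ES_B = 2; EF_B = 2+11 = 13
ES_C = 2; EF_C = 2+9 = 11
ES_D = 2; EF_D = 2+4 = 6
ES_E = 2; EF_E = 2+2 = 4
ES_F = max(EF_B=13, EF_C=11, EF_D=6, EF_E=4) = 13; EF_F = 13+10 = 23
Expected project duration μ = 23 hours. Critical path: A → B → F.

23 hours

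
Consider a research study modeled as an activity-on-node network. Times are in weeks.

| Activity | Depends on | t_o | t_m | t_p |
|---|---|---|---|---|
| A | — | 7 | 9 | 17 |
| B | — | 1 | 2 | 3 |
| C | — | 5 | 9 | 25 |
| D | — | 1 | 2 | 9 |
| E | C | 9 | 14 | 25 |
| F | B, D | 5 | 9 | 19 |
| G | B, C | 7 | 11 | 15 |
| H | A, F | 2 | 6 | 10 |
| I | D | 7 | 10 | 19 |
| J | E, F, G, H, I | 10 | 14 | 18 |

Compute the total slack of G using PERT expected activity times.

te_A = (7 + 4·9 + 17)/6 = 60/6 = 10
te_B = (1 + 4·2 + 3)/6 = 12/6 = 2
te_C = (5 + 4·9 + 25)/6 = 66/6 = 11
te_D = (1 + 4·2 + 9)/6 = 18/6 = 3
te_E = (9 + 4·14 + 25)/6 = 90/6 = 15
te_F = (5 + 4·9 + 19)/6 = 60/6 = 10
te_G = (7 + 4·11 + 15)/6 = 66/6 = 11
te_H = (2 + 4·6 + 10)/6 = 36/6 = 6
te_I = (7 + 4·10 + 19)/6 = 66/6 = 11
te_J = (10 + 4·14 + 18)/6 = 84/6 = 14

Forward pass:
ES_A = 0; EF_A = 10
ES_B = 0; EF_B = 2
ES_C = 0; EF_C = 11
ES_D = 0; EF_D = 3
ES_E = 11; EF_E = 11+15 = 26
ES_F = max(EF_B=2, EF_D=3) = 3; EF_F = 3+10 = 13
ES_G = max(EF_B=2, EF_C=11) = 11; EF_G = 11+11 = 22
ES_H = max(EF_A=10, EF_F=13) = 13; EF_H = 13+6 = 19
ES_I = 3; EF_I = 3+11 = 14
ES_J = max(EF_E=26, EF_F=13, EF_G=22, EF_H=19, EF_I=14) = 26; EF_J = 26+14 = 40
Expected project duration μ = 40 weeks. Critical path: C → E → J.

Backward pass:
LF_J = 40; LS_J = 40−14 = 26
LF_I = LS_J = 26; LS_I = 26−11 = 15
LF_H = LS_J = 26; LS_H = 26−6 = 20
LF_G = LS_J = 26; LS_G = 26−11 = 15
LF_F = min(LS_H=20, LS_J=26) = 20; LS_F = 20−10 = 10
LF_E = LS_J = 26; LS_E = 26−15 = 11
LF_D = min(LS_F=10, LS_I=15) = 10; LS_D = 10−3 = 7
LF_C = min(LS_E=11, LS_G=15) = 11; LS_C = 11−11 = 0
LF_B = min(LS_F=10, LS_G=15) = 10; LS_B = 10−2 = 8
LF_A = LS_H = 20; LS_A = 20−10 = 10
Slack_G = LS_G − ES_G = 15 − 11 = 4

4 weeks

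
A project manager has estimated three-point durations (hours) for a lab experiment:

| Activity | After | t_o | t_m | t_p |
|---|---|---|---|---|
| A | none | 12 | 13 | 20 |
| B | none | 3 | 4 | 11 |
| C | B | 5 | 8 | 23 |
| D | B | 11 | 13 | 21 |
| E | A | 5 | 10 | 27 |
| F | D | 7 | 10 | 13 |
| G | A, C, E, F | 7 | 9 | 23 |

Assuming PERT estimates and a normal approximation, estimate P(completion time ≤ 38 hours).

te_A = (12 + 4·13 + 20)/6 = 84/6 = 14; σ²_A = ((20−12)/6)² = 1.778
te_B = (3 + 4·4 + 11)/6 = 30/6 = 5; σ²_B = ((11−3)/6)² = 1.778
te_C = (5 + 4·8 + 23)/6 = 60/6 = 10; σ²_C = ((23−5)/6)² = 9.000
te_D = (11 + 4·13 + 21)/6 = 84/6 = 14; σ²_D = ((21−11)/6)² = 2.778
te_E = (5 + 4·10 + 27)/6 = 72/6 = 12; σ²_E = ((27−5)/6)² = 13.444
te_F = (7 + 4·10 + 13)/6 = 60/6 = 10; σ²_F = ((13−7)/6)² = 1.000
te_G = (7 + 4·9 + 23)/6 = 66/6 = 11; σ²_G = ((23−7)/6)² = 7.111

Forward pass:
ES_A = 0; EF_A = 14
ES_B = 0; EF_B = 5
ES_C = 5; EF_C = 5+10 = 15
ES_D = 5; EF_D = 5+14 = 19
ES_E = 14; EF_E = 14+12 = 26
ES_F = 19; EF_F = 19+10 = 29
ES_G = max(EF_A=14, EF_C=15, EF_E=26, EF_F=29) = 29; EF_G = 29+11 = 40
Expected project duration μ = 40 hours. Critical path: B → D → F → G.

Variance along critical path = 1.778 + 2.778 + 1.000 + 7.111 = 12.667; σ = √12.667 = 3.559 hours.
Z = (38 − 40) / 3.559 = -0.562
P(T ≤ 38) = Φ(-0.562) ≈ 0.287

0.287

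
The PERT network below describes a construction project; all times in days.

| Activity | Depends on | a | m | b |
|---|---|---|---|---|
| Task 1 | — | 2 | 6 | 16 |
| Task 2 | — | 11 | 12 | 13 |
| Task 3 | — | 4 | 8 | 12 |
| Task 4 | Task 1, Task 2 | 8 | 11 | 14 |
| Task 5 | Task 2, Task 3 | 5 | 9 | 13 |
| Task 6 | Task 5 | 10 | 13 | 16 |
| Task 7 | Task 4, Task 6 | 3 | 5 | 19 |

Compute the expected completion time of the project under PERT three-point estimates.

te_Task 1 = (2 + 4·6 + 16)/6 = 42/6 = 7
te_Task 2 = (11 + 4·12 + 13)/6 = 72/6 = 12
te_Task 3 = (4 + 4·8 + 12)/6 = 48/6 = 8
te_Task 4 = (8 + 4·11 + 14)/6 = 66/6 = 11
te_Task 5 = (5 + 4·9 + 13)/6 = 54/6 = 9
te_Task 6 = (10 + 4·13 + 16)/6 = 78/6 = 13
te_Task 7 = (3 + 4·5 + 19)/6 = 42/6 = 7

Forward pass:
ES_Task 1 = 0; EF_Task 1 = 7
ES_Task 2 = 0; EF_Task 2 = 12
ES_Task 3 = 0; EF_Task 3 = 8
ES_Task 4 = max(EF_Task 1=7, EF_Task 2=12) = 12; EF_Task 4 = 12+11 = 23
ES_Task 5 = max(EF_Task 2=12, EF_Task 3=8) = 12; EF_Task 5 = 12+9 = 21
ES_Task 6 = 21; EF_Task 6 = 21+13 = 34
ES_Task 7 = max(EF_Task 4=23, EF_Task 6=34) = 34; EF_Task 7 = 34+7 = 41
Expected project duration μ = 41 days. Critical path: Task 2 → Task 5 → Task 6 → Task 7.

41 days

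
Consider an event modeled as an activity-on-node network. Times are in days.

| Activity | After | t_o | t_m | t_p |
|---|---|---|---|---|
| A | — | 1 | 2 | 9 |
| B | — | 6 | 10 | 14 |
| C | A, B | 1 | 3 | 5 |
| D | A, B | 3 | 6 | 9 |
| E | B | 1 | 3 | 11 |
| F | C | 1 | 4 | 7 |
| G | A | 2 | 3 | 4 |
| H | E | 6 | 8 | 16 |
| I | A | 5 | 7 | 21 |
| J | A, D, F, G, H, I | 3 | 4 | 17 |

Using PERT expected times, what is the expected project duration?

te_A = (1 + 4·2 + 9)/6 = 18/6 = 3
te_B = (6 + 4·10 + 14)/6 = 60/6 = 10
te_C = (1 + 4·3 + 5)/6 = 18/6 = 3
te_D = (3 + 4·6 + 9)/6 = 36/6 = 6
te_E = (1 + 4·3 + 11)/6 = 24/6 = 4
te_F = (1 + 4·4 + 7)/6 = 24/6 = 4
te_G = (2 + 4·3 + 4)/6 = 18/6 = 3
te_H = (6 + 4·8 + 16)/6 = 54/6 = 9
te_I = (5 + 4·7 + 21)/6 = 54/6 = 9
te_J = (3 + 4·4 + 17)/6 = 36/6 = 6

Forward pass:
ES_A = 0; EF_A = 3
ES_B = 0; EF_B = 10
ES_C = max(EF_A=3, EF_B=10) = 10; EF_C = 10+3 = 13
ES_D = max(EF_A=3, EF_B=10) = 10; EF_D = 10+6 = 16
ES_E = 10; EF_E = 10+4 = 14
ES_F = 13; EF_F = 13+4 = 17
ES_G = 3; EF_G = 3+3 = 6
ES_H = 14; EF_H = 14+9 = 23
ES_I = 3; EF_I = 3+9 = 12
ES_J = max(EF_A=3, EF_D=16, EF_F=17, EF_G=6, EF_H=23, EF_I=12) = 23; EF_J = 23+6 = 29
Expected project duration μ = 29 days. Critical path: B → E → H → J.

29 days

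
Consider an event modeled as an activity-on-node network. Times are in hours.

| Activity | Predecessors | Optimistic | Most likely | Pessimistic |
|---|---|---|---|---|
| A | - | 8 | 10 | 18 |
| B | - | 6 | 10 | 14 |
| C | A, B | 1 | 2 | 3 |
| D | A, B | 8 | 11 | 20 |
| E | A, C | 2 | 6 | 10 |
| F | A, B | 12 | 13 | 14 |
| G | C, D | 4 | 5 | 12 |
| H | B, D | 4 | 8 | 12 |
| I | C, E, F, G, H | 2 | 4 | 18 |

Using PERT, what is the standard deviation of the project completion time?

te_A = (8 + 4·10 + 18)/6 = 66/6 = 11; σ²_A = ((18−8)/6)² = 2.778
te_B = (6 + 4·10 + 14)/6 = 60/6 = 10; σ²_B = ((14−6)/6)² = 1.778
te_C = (1 + 4·2 + 3)/6 = 12/6 = 2; σ²_C = ((3−1)/6)² = 0.111
te_D = (8 + 4·11 + 20)/6 = 72/6 = 12; σ²_D = ((20−8)/6)² = 4.000
te_E = (2 + 4·6 + 10)/6 = 36/6 = 6; σ²_E = ((10−2)/6)² = 1.778
te_F = (12 + 4·13 + 14)/6 = 78/6 = 13; σ²_F = ((14−12)/6)² = 0.111
te_G = (4 + 4·5 + 12)/6 = 36/6 = 6; σ²_G = ((12−4)/6)² = 1.778
te_H = (4 + 4·8 + 12)/6 = 48/6 = 8; σ²_H = ((12−4)/6)² = 1.778
te_I = (2 + 4·4 + 18)/6 = 36/6 = 6; σ²_I = ((18−2)/6)² = 7.111

Forward pass:
ES_A = 0; EF_A = 11
ES_B = 0; EF_B = 10
ES_C = max(EF_A=11, EF_B=10) = 11; EF_C = 11+2 = 13
ES_D = max(EF_A=11, EF_B=10) = 11; EF_D = 11+12 = 23
ES_E = max(EF_A=11, EF_C=13) = 13; EF_E = 13+6 = 19
ES_F = max(EF_A=11, EF_B=10) = 11; EF_F = 11+13 = 24
ES_G = max(EF_C=13, EF_D=23) = 23; EF_G = 23+6 = 29
ES_H = max(EF_B=10, EF_D=23) = 23; EF_H = 23+8 = 31
ES_I = max(EF_C=13, EF_E=19, EF_F=24, EF_G=29, EF_H=31) = 31; EF_I = 31+6 = 37
Expected project duration μ = 37 hours. Critical path: A → D → H → I.

Variance along critical path = 2.778 + 4.000 + 1.778 + 7.111 = 15.667
σ = √15.667 = 3.958 hours

3.96 hours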